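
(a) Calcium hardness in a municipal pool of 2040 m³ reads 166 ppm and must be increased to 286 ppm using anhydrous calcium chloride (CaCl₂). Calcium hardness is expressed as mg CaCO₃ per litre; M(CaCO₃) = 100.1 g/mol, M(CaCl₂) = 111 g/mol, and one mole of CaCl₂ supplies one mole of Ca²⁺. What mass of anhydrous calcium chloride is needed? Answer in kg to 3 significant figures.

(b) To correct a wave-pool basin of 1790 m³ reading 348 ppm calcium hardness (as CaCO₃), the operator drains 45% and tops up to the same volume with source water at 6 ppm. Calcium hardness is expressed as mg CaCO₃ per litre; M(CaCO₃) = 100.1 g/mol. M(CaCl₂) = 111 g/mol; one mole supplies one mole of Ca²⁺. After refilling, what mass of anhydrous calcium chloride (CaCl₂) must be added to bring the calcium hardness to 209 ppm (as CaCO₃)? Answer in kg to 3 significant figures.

(a) Volume: 2040 m³ = 2,040,000 L.
(a) Hardness to add: (286 − 166) = 120 mg/L as CaCO₃ × 2,040,000 L = 244,800 g as CaCO₃.
(a) Moles of Ca²⁺ (1 mol Ca²⁺ ≡ 1 mol CaCO₃): 244,800 / 100.1 g/mol = 2446 mol.
(a) Mass of CaCl₂: 2446 × 111 = 271,500 g.

(b) Volume: 1790 m³ = 1,790,000 L.
(b) After draining 45% and refilling: 348 × 0.55 + 6 × 0.45 = 194.1 ppm.
(b) Deficit to target: 209 − 194.1 = 14.9 mg/L.
(b) As CaCO₃: 14.9 mg/L × 1,790,000 L = 26,670 g; ÷ 100.1 = 266.4 mol Ca²⁺.
(b) Mass: 266.4 × 111 = 29,580 g.

(a) 271 kg; (b) 29.6 kg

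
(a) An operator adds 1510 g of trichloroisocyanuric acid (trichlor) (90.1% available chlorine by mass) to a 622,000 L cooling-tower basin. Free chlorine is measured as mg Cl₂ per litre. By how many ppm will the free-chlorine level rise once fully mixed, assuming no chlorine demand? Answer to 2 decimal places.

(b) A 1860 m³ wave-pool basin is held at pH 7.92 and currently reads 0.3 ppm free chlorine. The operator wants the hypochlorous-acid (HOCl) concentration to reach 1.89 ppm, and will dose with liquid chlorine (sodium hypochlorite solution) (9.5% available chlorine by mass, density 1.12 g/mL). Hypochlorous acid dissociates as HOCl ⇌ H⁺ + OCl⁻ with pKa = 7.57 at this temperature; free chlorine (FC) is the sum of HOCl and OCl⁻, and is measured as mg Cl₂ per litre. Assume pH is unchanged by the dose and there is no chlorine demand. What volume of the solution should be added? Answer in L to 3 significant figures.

(a) Available chlorine delivered: 1510 g × 0.901 = 1361 g as Cl₂.
(a) Concentration rise: 1361 g / 622,000 L = 2.187 mg/L = 2.19 ppm.

(b) Volume: 1860 m³ = 1,860,000 L.
(b) [OCl⁻]/[HOCl] = 10^(pH − pKa) = 10^(7.92 − 7.57) = 2.239; fraction as HOCl = 1/(1 + 2.239) = 0.3088.
(b) Free chlorine required for 1.89 ppm HOCl: 1.89 / 0.3088 = 6.121 ppm.
(b) FC to add: 6.121 − 0.3 = 5.821 mg/L as Cl₂.
(b) Cl₂ equivalent: 5.821 mg/L × 1,860,000 L = 10,830 g.
(b) Product at 9.5% available Cl: 10,830 / 0.095 = 114,000 g.
(b) Volume: 114,000 g ÷ 1.12 g/mL = 101,800 mL.

(a) 2.19 ppm; (b) 102 L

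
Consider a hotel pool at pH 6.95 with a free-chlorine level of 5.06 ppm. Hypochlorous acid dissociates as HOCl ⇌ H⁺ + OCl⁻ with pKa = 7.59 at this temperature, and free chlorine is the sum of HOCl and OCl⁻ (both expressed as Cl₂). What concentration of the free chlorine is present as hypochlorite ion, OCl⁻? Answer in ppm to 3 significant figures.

0.943 ppm

[OCl⁻]/[HOCl] = 10^(pH − pKa) = 10^(6.95 − 7.59) = 10^-0.64 = 0.2291.
Fraction as HOCl = 1 / (1 + 0.2291) = 0.8136.
OCl⁻ = (1 − 0.8136) × 5.06 ppm = 0.9431 ppm.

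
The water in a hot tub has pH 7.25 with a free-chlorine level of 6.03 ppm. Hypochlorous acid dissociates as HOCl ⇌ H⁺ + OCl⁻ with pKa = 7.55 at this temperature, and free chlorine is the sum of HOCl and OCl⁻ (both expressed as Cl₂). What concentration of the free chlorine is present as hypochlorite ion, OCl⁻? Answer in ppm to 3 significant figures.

2.01 ppm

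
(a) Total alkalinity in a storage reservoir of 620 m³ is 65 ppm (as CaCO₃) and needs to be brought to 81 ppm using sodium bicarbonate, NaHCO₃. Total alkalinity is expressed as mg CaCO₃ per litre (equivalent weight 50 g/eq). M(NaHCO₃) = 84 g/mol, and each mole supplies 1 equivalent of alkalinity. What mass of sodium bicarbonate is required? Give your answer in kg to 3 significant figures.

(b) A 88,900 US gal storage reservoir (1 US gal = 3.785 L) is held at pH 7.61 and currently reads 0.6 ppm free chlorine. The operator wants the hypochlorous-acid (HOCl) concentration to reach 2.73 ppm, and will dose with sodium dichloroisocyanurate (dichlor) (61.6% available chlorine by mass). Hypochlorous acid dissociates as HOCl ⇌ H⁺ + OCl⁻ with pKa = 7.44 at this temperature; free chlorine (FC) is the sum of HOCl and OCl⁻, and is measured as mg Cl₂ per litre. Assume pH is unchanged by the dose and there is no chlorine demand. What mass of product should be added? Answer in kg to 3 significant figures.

(a) 16.7 kg; (b) 3.37 kg

(a) Volume: 620 m³ = 620,000 L.
(a) Alkalinity to add: (81 − 65) = 16 mg/L as CaCO₃ × 620,000 L = 9920 g as CaCO₃.
(a) Equivalents: 9920 g ÷ 50 g/eq = 198.4 eq.
(a) NaHCO₃ supplies 1 eq per mole → 198.4 mol.
(a) Mass: 198.4 mol × 84 g/mol = 16,670 g.

(b) Volume: 88,900 US gal × 3.785 L/gal = 336,486 L.
(b) [OCl⁻]/[HOCl] = 10^(pH − pKa) = 10^(7.61 − 7.44) = 1.479; fraction as HOCl = 1/(1 + 1.479) = 0.4034.
(b) Free chlorine required for 2.73 ppm HOCl: 2.73 / 0.4034 = 6.768 ppm.
(b) FC to add: 6.768 − 0.6 = 6.168 mg/L as Cl₂.
(b) Cl₂ equivalent: 6.168 mg/L × 336,486 L = 2075 g.
(b) Product at 61.6% available Cl: 2075 / 0.616 = 3369 g.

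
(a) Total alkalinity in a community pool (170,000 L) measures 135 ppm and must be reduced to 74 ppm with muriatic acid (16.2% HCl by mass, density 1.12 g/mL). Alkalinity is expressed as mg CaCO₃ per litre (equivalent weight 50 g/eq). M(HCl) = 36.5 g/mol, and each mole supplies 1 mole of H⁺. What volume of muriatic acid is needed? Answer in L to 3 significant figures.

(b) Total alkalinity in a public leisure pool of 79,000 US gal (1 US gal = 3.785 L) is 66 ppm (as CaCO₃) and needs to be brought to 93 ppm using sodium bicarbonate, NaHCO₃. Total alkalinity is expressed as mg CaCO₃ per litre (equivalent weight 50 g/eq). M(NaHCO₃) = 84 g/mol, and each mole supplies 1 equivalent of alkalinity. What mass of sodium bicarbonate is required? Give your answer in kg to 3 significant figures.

(a) Alkalinity to neutralize: (135 − 74) = 61 mg/L as CaCO₃ × 170,000 L = 10,370 g as CaCO₃.
(a) Equivalents of H⁺ required: 10,370 ÷ 50 g/eq = 207.4 eq = 207.4 mol HCl.
(a) Mass of HCl: 207.4 × 36.5 = 7570 g.
(a) Mass of 16.2% solution: 7570 / 0.162 = 46,730 g.
(a) Volume: 46,730 g ÷ 1.12 g/mL = 41,720 mL.

(b) Volume: 79,000 US gal × 3.785 L/gal = 299,015 L.
(b) Alkalinity to add: (93 − 66) = 27 mg/L as CaCO₃ × 299,015 L = 8073 g as CaCO₃.
(b) Equivalents: 8073 g ÷ 50 g/eq = 161.5 eq.
(b) NaHCO₃ supplies 1 eq per mole → 161.5 mol.
(b) Mass: 161.5 mol × 84 g/mol = 13,560 g.

(a) 41.7 L; (b) 13.6 kg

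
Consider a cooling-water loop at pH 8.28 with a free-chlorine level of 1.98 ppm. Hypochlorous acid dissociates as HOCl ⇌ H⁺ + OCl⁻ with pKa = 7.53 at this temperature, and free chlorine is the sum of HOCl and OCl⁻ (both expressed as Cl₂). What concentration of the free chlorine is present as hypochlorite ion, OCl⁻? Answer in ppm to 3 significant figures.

1.68 ppm

[OCl⁻]/[HOCl] = 10^(pH − pKa) = 10^(8.28 − 7.53) = 10^0.75 = 5.623.
Fraction as HOCl = 1 / (1 + 5.623) = 0.151.
OCl⁻ = (1 − 0.151) × 1.98 ppm = 1.681 ppm.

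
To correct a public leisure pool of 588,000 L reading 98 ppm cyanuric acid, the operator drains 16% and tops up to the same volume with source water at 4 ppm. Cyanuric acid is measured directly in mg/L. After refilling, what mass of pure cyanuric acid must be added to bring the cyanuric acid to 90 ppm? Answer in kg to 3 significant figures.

4.14 kg

After draining 16% and refilling: 98 × 0.84 + 4 × 0.16 = 82.96 ppm.
Deficit to target: 90 − 82.96 = 7.04 mg/L.
Mass: 7.04 mg/L × 588,000 L = 4140 g cyanuric acid.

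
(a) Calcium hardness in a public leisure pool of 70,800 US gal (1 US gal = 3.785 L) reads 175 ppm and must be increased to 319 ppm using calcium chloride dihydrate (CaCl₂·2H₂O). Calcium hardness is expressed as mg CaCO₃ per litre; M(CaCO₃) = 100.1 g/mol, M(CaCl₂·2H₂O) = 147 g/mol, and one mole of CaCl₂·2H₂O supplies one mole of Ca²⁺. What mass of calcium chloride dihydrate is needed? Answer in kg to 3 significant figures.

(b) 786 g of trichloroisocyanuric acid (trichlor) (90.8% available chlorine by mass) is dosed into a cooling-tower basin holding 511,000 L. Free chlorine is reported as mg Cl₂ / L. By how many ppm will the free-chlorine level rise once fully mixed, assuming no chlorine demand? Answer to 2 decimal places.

(a) 56.7 kg; (b) 1.40 ppm

(a) Volume: 70,800 US gal × 3.785 L/gal = 267,978 L.
(a) Hardness to add: (319 − 175) = 144 mg/L as CaCO₃ × 267,978 L = 38,590 g as CaCO₃.
(a) Moles of Ca²⁺ (1 mol Ca²⁺ ≡ 1 mol CaCO₃): 38,590 / 100.1 g/mol = 385.5 mol.
(a) Mass of CaCl₂·2H₂O: 385.5 × 147 = 56,670 g.

(b) Available chlorine delivered: 786 g × 0.908 = 713.7 g as Cl₂.
(b) Concentration rise: 713.7 g / 511,000 L = 1.397 mg/L = 1.40 ppm.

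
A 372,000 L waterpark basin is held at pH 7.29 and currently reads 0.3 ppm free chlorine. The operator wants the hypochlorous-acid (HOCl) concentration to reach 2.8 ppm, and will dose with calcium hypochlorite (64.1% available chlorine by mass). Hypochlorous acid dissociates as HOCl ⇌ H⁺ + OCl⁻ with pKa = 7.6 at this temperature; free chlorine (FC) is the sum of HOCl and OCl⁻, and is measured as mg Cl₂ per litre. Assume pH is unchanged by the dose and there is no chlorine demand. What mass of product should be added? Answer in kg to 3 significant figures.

[OCl⁻]/[HOCl] = 10^(pH − pKa) = 10^(7.29 − 7.6) = 0.4898; fraction as HOCl = 1/(1 + 0.4898) = 0.6712.
Free chlorine required for 2.8 ppm HOCl: 2.8 / 0.6712 = 4.171 ppm.
FC to add: 4.171 − 0.3 = 3.871 mg/L as Cl₂.
Cl₂ equivalent: 3.871 mg/L × 372,000 L = 1440 g.
Product at 64.1% available Cl: 1440 / 0.641 = 2247 g.

2.25 kg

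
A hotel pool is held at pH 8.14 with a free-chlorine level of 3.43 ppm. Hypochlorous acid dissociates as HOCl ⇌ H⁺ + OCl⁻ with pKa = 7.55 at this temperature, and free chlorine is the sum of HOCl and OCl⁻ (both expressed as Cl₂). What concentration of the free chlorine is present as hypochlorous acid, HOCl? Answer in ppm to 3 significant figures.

[OCl⁻]/[HOCl] = 10^(pH − pKa) = 10^(8.14 − 7.55) = 10^0.59 = 3.89.
Fraction as HOCl = 1 / (1 + 3.89) = 0.2045.
HOCl = 0.2045 × 3.43 ppm = 0.7014 ppm.

0.701 ppm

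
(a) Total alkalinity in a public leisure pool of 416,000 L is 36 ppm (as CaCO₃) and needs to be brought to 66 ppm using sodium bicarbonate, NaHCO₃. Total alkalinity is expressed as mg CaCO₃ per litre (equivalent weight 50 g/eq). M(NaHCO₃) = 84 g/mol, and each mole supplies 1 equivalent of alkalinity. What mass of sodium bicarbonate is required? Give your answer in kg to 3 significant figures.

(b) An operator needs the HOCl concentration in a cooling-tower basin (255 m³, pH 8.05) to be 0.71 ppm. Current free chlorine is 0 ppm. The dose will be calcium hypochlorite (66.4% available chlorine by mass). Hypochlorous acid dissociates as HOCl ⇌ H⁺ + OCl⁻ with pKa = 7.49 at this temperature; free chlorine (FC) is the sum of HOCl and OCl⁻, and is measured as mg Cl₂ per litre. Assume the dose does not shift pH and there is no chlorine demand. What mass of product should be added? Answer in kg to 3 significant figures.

(a) 21.0 kg; (b) 1.26 kg

(a) Alkalinity to add: (66 − 36) = 30 mg/L as CaCO₃ × 416,000 L = 12,480 g as CaCO₃.
(a) Equivalents: 12,480 g ÷ 50 g/eq = 249.6 eq.
(a) NaHCO₃ supplies 1 eq per mole → 249.6 mol.
(a) Mass: 249.6 mol × 84 g/mol = 20,970 g.

(b) Volume: 255 m³ = 255,000 L.
(b) [OCl⁻]/[HOCl] = 10^(pH − pKa) = 10^(8.05 − 7.49) = 3.631; fraction as HOCl = 1/(1 + 3.631) = 0.2159.
(b) Free chlorine required for 0.71 ppm HOCl: 0.71 / 0.2159 = 3.288 ppm.
(b) FC to add: 3.288 − 0 = 3.288 mg/L as Cl₂.
(b) Cl₂ equivalent: 3.288 mg/L × 255,000 L = 838.4 g.
(b) Product at 66.4% available Cl: 838.4 / 0.664 = 1263 g.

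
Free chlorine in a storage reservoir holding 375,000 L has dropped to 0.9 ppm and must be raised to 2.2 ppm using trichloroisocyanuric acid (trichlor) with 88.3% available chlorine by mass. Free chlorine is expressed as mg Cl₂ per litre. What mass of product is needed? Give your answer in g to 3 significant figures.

552 g

Chlorine deficit: 2.2 − 0.9 = 1.3 ppm = 1.3 mg/L as Cl₂.
Cl₂ equivalent needed: 1.3 mg/L × 375,000 L = 487,500 mg = 487.5 g.
Product at 88.3% available chlorine: 487.5 / 0.883 = 552.1 g.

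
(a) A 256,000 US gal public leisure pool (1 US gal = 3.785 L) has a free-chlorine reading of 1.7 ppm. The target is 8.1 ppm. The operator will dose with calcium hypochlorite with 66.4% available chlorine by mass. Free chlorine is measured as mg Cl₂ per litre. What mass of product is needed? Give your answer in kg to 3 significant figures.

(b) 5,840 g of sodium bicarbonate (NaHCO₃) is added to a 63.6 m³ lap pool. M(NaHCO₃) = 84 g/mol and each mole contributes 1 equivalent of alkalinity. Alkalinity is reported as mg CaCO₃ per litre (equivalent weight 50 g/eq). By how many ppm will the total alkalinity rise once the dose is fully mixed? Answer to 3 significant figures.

(a) Volume: 256,000 US gal × 3.785 L/gal = 968,960 L.
(a) Chlorine deficit: 8.1 − 1.7 = 6.4 ppm = 6.4 mg/L as Cl₂.
(a) Cl₂ equivalent needed: 6.4 mg/L × 968,960 L = 6,201,000 mg = 6201 g.
(a) Product at 66.4% available chlorine: 6201 / 0.664 = 9339 g.

(b) Volume: 63.6 m³ = 63,600 L.
(b) Moles of NaHCO₃: 5,840 g ÷ 84 g/mol = 69.52 mol → 69.52 eq of alkalinity.
(b) As CaCO₃: 69.52 eq × 50 g/eq = 3476 g.
(b) Rise: 3476 g / 63,600 L × 1000 = 54.66 mg/L.

(a) 9.34 kg; (b) 54.7 ppm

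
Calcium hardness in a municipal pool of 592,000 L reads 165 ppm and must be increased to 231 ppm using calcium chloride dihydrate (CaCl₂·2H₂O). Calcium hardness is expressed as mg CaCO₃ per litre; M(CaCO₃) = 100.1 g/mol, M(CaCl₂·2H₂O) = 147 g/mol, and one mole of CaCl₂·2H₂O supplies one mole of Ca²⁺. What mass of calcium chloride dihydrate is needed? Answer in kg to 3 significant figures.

57.4 kg

Hardness to add: (231 − 165) = 66 mg/L as CaCO₃ × 592,000 L = 39,070 g as CaCO₃.
Moles of Ca²⁺ (1 mol Ca²⁺ ≡ 1 mol CaCO₃): 39,070 / 100.1 g/mol = 390.3 mol.
Mass of CaCl₂·2H₂O: 390.3 × 147 = 57,380 g.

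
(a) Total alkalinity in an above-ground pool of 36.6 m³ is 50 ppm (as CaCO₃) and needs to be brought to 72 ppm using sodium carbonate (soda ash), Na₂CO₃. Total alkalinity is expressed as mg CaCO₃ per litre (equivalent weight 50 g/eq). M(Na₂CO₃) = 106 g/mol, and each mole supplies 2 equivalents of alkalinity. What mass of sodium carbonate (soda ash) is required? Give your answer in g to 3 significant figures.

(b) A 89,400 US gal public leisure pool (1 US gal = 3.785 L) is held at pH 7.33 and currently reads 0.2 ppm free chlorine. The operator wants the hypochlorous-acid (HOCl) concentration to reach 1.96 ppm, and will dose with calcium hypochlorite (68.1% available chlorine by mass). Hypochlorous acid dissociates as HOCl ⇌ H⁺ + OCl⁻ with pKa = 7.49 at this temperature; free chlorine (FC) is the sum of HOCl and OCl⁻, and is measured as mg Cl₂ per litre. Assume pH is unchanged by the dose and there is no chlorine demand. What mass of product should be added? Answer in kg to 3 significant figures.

(a) 854 g; (b) 1.55 kg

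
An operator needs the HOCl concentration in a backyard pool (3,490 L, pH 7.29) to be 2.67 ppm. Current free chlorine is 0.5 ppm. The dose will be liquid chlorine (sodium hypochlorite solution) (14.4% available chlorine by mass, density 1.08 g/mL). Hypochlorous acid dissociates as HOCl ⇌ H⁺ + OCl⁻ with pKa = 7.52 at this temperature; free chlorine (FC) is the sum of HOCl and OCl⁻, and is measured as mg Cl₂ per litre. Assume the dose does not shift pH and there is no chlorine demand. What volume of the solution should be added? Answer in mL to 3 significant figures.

84.0 mL

[OCl⁻]/[HOCl] = 10^(pH − pKa) = 10^(7.29 − 7.52) = 0.5888; fraction as HOCl = 1/(1 + 0.5888) = 0.6294.
Free chlorine required for 2.67 ppm HOCl: 2.67 / 0.6294 = 4.242 ppm.
FC to add: 4.242 − 0.5 = 3.742 mg/L as Cl₂.
Cl₂ equivalent: 3.742 mg/L × 3,490 L = 13.06 g.
Product at 14.4% available Cl: 13.06 / 0.144 = 90.7 g.
Volume: 90.7 g ÷ 1.08 g/mL = 83.98 mL.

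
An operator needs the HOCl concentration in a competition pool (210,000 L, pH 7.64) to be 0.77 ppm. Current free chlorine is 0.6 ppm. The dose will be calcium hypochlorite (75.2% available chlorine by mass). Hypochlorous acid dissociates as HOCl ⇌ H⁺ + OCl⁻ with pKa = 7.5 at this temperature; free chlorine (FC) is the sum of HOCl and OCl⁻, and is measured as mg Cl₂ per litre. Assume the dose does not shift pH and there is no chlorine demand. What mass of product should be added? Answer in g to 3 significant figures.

[OCl⁻]/[HOCl] = 10^(pH − pKa) = 10^(7.64 − 7.5) = 1.38; fraction as HOCl = 1/(1 + 1.38) = 0.4201.
Free chlorine required for 0.77 ppm HOCl: 0.77 / 0.4201 = 1.833 ppm.
FC to add: 1.833 − 0.6 = 1.233 mg/L as Cl₂.
Cl₂ equivalent: 1.233 mg/L × 210,000 L = 258.9 g.
Product at 75.2% available Cl: 258.9 / 0.752 = 344.3 g.

344 g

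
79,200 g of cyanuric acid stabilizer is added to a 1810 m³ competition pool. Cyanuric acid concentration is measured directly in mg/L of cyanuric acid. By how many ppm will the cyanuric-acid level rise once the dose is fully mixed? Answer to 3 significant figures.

Volume: 1810 m³ = 1,810,000 L.
Rise: 79,200 g / 1,810,000 L × 1000 = 43.76 mg/L.

43.8 ppm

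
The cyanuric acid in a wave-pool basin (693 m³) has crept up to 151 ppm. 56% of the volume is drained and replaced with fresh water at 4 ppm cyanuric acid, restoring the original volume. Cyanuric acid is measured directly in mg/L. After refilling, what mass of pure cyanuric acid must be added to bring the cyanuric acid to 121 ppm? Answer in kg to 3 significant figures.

Volume: 693 m³ = 693,000 L.
After draining 56% and refilling: 151 × 0.44 + 4 × 0.56 = 68.68 ppm.
Deficit to target: 121 − 68.68 = 52.32 mg/L.
Mass: 52.32 mg/L × 693,000 L = 36,260 g cyanuric acid.

36.3 kg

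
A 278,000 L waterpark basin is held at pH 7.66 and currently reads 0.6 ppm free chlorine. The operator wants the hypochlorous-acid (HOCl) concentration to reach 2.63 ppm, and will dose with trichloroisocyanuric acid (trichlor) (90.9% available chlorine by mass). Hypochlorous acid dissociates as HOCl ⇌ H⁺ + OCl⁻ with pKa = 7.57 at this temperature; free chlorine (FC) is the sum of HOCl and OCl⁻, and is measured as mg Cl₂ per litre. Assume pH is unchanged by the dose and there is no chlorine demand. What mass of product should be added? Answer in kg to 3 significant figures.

1.61 kg

[OCl⁻]/[HOCl] = 10^(pH − pKa) = 10^(7.66 − 7.57) = 1.23; fraction as HOCl = 1/(1 + 1.23) = 0.4484.
Free chlorine required for 2.63 ppm HOCl: 2.63 / 0.4484 = 5.866 ppm.
FC to add: 5.866 − 0.6 = 5.266 mg/L as Cl₂.
Cl₂ equivalent: 5.266 mg/L × 278,000 L = 1464 g.
Product at 90.9% available Cl: 1464 / 0.909 = 1610 g.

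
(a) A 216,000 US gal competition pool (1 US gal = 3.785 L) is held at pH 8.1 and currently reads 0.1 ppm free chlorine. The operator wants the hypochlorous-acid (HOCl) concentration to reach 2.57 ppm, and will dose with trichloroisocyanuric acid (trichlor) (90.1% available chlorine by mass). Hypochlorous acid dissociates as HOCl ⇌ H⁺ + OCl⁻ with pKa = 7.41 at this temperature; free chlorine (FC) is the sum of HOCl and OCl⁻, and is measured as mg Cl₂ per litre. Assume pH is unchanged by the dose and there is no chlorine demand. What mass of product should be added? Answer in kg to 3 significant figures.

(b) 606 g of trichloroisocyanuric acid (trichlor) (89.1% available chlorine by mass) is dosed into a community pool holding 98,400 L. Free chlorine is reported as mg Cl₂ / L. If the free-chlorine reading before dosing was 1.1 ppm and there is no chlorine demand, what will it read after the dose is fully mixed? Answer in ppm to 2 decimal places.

(a) Volume: 216,000 US gal × 3.785 L/gal = 817,560 L.
(a) [OCl⁻]/[HOCl] = 10^(pH − pKa) = 10^(8.1 − 7.41) = 4.898; fraction as HOCl = 1/(1 + 4.898) = 0.1696.
(a) Free chlorine required for 2.57 ppm HOCl: 2.57 / 0.1696 = 15.16 ppm.
(a) FC to add: 15.16 − 0.1 = 15.06 mg/L as Cl₂.
(a) Cl₂ equivalent: 15.06 mg/L × 817,560 L = 12,310 g.
(a) Product at 90.1% available Cl: 12,310 / 0.901 = 13,660 g.

(b) Available chlorine delivered: 606 g × 0.891 = 539.9 g as Cl₂.
(b) Concentration rise: 539.9 g / 98,400 L = 5.487 mg/L = 5.49 ppm.
(b) Final FC: 1.1 + 5.49 = 6.59 ppm.

(a) 13.7 kg; (b) 6.59 ppm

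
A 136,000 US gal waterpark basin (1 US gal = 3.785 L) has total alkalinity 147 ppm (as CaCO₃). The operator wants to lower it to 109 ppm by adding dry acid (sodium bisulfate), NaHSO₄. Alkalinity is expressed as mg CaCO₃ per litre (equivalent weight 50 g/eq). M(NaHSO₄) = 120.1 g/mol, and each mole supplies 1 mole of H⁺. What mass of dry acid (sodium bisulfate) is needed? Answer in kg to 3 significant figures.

47.0 kg

Volume: 136,000 US gal × 3.785 L/gal = 514,760 L.
Alkalinity to neutralize: (147 − 109) = 38 mg/L as CaCO₃ × 514,760 L = 19,560 g as CaCO₃.
Equivalents of H⁺ required: 19,560 ÷ 50 g/eq = 391.2 eq = 391.2 mol NaHSO₄.
Mass of NaHSO₄: 391.2 × 120.1 = 46,990 g.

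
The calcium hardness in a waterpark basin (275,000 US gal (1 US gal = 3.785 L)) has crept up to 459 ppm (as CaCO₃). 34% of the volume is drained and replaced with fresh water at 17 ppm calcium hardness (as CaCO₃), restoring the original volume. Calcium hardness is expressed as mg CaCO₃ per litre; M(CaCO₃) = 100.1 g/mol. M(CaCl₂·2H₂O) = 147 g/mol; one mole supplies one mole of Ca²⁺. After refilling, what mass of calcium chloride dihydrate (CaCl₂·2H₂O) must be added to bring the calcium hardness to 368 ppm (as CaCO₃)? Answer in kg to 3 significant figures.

90.6 kg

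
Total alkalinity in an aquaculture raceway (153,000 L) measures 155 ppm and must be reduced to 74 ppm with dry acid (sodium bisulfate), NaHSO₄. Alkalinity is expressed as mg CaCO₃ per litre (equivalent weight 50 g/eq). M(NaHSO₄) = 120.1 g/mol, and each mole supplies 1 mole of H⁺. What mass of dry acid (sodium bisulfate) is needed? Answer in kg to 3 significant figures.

29.8 kg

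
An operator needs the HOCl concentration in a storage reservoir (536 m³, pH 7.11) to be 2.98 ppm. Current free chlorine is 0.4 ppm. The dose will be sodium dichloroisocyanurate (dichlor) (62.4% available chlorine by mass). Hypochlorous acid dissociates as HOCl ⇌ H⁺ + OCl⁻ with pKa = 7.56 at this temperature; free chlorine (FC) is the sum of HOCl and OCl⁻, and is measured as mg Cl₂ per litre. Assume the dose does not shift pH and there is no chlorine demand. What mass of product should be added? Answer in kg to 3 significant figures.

3.12 kg

Volume: 536 m³ = 536,000 L.
[OCl⁻]/[HOCl] = 10^(pH − pKa) = 10^(7.11 − 7.56) = 0.3548; fraction as HOCl = 1/(1 + 0.3548) = 0.7381.
Free chlorine required for 2.98 ppm HOCl: 2.98 / 0.7381 = 4.037 ppm.
FC to add: 4.037 − 0.4 = 3.637 mg/L as Cl₂.
Cl₂ equivalent: 3.637 mg/L × 536,000 L = 1950 g.
Product at 62.4% available Cl: 1950 / 0.624 = 3124 g.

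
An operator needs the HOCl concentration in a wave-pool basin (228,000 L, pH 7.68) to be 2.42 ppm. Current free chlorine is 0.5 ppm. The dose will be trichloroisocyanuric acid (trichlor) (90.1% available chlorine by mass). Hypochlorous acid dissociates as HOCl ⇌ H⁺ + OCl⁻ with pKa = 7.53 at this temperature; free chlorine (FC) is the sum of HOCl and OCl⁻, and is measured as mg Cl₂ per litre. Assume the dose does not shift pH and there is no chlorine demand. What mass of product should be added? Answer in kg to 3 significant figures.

1.35 kg

[OCl⁻]/[HOCl] = 10^(pH − pKa) = 10^(7.68 − 7.53) = 1.413; fraction as HOCl = 1/(1 + 1.413) = 0.4145.
Free chlorine required for 2.42 ppm HOCl: 2.42 / 0.4145 = 5.838 ppm.
FC to add: 5.838 − 0.5 = 5.338 mg/L as Cl₂.
Cl₂ equivalent: 5.338 mg/L × 228,000 L = 1217 g.
Product at 90.1% available Cl: 1217 / 0.901 = 1351 g.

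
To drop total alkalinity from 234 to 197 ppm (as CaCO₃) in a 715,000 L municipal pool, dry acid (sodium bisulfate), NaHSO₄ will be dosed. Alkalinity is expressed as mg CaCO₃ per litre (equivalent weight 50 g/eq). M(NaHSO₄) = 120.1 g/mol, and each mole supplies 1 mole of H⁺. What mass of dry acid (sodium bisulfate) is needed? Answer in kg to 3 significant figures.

63.5 kg

Alkalinity to neutralize: (234 − 197) = 37 mg/L as CaCO₃ × 715,000 L = 26,460 g as CaCO₃.
Equivalents of H⁺ required: 26,460 ÷ 50 g/eq = 529.1 eq = 529.1 mol NaHSO₄.
Mass of NaHSO₄: 529.1 × 120.1 = 63,540 g.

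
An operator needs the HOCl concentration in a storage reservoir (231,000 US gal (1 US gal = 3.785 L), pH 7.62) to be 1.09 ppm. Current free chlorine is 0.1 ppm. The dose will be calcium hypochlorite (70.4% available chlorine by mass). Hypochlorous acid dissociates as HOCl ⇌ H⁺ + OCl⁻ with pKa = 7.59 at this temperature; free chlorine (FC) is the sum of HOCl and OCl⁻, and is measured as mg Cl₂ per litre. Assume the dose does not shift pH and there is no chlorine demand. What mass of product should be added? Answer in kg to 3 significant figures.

Volume: 231,000 US gal × 3.785 L/gal = 874,335 L.
[OCl⁻]/[HOCl] = 10^(pH − pKa) = 10^(7.62 − 7.59) = 1.072; fraction as HOCl = 1/(1 + 1.072) = 0.4827.
Free chlorine required for 1.09 ppm HOCl: 1.09 / 0.4827 = 2.258 ppm.
FC to add: 2.258 − 0.1 = 2.158 mg/L as Cl₂.
Cl₂ equivalent: 2.158 mg/L × 874,335 L = 1887 g.
Product at 70.4% available Cl: 1887 / 0.704 = 2680 g.

2.68 kg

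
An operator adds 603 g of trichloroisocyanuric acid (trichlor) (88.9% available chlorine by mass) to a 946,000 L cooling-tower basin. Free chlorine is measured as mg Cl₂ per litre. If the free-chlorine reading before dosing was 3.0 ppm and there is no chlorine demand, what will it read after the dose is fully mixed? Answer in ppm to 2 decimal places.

3.57 ppm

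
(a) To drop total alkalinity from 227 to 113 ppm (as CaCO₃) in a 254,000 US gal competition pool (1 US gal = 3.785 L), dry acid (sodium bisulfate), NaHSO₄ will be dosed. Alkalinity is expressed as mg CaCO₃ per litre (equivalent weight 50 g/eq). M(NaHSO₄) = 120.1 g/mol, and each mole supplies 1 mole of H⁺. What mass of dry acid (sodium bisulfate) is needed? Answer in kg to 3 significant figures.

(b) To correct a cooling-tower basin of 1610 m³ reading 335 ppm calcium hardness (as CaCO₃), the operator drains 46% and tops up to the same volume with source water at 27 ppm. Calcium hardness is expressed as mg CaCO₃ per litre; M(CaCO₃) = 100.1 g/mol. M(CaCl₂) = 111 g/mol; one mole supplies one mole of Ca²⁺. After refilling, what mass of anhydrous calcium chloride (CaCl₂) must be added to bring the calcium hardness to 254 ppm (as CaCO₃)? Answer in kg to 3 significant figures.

(a) 263 kg; (b) 108 kg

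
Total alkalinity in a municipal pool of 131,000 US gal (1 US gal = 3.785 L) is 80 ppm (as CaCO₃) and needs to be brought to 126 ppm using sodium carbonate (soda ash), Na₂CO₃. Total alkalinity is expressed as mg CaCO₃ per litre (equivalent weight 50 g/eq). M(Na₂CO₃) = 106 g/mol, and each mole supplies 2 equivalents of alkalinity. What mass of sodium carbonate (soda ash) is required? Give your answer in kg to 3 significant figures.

Volume: 131,000 US gal × 3.785 L/gal = 495,835 L.
Alkalinity to add: (126 − 80) = 46 mg/L as CaCO₃ × 495,835 L = 22,810 g as CaCO₃.
Equivalents: 22,810 g ÷ 50 g/eq = 456.2 eq.
Each mole of Na₂CO₃ supplies 2 eq, so 456.2 / 2 = 228.1 mol.
Mass: 228.1 mol × 106 g/mol = 24,180 g.

24.2 kg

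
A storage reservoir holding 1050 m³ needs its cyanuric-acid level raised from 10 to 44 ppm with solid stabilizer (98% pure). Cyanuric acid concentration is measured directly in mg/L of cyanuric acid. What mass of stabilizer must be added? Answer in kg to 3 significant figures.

36.4 kg

Volume: 1050 m³ = 1,050,000 L.
CYA to add: (44 − 10) = 34 mg/L × 1,050,000 L = 35,700 g cyanuric acid.
At 98% purity: 35,700 / 0.98 = 36,430 g product.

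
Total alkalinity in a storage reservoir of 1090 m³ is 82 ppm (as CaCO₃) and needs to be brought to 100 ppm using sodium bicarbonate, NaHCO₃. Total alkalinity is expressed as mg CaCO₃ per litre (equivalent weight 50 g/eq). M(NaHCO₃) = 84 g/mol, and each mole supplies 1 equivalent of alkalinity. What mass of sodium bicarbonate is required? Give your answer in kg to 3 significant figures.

33.0 kg

Volume: 1090 m³ = 1,090,000 L.
Alkalinity to add: (100 − 82) = 18 mg/L as CaCO₃ × 1,090,000 L = 19,620 g as CaCO₃.
Equivalents: 19,620 g ÷ 50 g/eq = 392.4 eq.
NaHCO₃ supplies 1 eq per mole → 392.4 mol.
Mass: 392.4 mol × 84 g/mol = 32,960 g.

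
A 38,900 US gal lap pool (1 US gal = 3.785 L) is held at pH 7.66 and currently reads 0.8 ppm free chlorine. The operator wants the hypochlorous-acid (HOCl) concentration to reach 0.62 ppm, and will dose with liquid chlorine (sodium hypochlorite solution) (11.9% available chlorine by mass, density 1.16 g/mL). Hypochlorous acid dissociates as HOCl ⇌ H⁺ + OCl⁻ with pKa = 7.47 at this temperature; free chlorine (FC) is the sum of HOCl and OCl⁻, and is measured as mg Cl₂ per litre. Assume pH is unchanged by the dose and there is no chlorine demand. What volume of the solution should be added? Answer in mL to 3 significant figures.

Volume: 38,900 US gal × 3.785 L/gal = 147,236 L.
[OCl⁻]/[HOCl] = 10^(pH − pKa) = 10^(7.66 − 7.47) = 1.549; fraction as HOCl = 1/(1 + 1.549) = 0.3923.
Free chlorine required for 0.62 ppm HOCl: 0.62 / 0.3923 = 1.58 ppm.
FC to add: 1.58 − 0.8 = 0.7803 mg/L as Cl₂.
Cl₂ equivalent: 0.7803 mg/L × 147,236 L = 114.9 g.
Product at 11.9% available Cl: 114.9 / 0.119 = 965.4 g.
Volume: 965.4 g ÷ 1.16 g/mL = 832.2 mL.

832 mL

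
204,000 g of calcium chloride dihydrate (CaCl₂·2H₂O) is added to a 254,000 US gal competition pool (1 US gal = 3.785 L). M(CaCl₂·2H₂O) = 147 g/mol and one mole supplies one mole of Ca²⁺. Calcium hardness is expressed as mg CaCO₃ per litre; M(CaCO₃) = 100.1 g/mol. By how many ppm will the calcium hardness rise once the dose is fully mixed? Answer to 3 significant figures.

144 ppm

Volume: 254,000 US gal × 3.785 L/gal = 961,390 L.
Moles of Ca²⁺: 204,000 g ÷ 147 g/mol = 1388 mol.
As CaCO₃: 1388 mol × 100.1 g/mol = 138,900 g.
Rise: 138,900 g / 961,390 L × 1000 = 144.5 mg/L.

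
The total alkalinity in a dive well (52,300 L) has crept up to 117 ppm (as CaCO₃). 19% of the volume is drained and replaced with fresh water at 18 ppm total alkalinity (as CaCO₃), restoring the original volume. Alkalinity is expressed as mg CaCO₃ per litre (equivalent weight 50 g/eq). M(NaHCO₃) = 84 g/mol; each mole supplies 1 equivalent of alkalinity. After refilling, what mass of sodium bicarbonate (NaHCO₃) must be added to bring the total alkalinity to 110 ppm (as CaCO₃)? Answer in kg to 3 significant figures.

1.04 kg

After draining 19% and refilling: 117 × 0.81 + 18 × 0.19 = 98.19 ppm.
Deficit to target: 110 − 98.19 = 11.81 mg/L.
As CaCO₃: 11.81 mg/L × 52,300 L = 617.7 g; ÷ 50 g/eq ÷ 1 = 12.35 mol NaHCO₃.
Mass: 12.35 × 84 = 1038 g.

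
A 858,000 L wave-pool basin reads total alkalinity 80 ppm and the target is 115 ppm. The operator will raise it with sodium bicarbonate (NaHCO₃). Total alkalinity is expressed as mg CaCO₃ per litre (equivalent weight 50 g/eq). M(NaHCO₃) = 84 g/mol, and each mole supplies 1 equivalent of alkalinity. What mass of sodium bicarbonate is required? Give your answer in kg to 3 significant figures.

50.5 kg

Alkalinity to add: (115 − 80) = 35 mg/L as CaCO₃ × 858,000 L = 30,030 g as CaCO₃.
Equivalents: 30,030 g ÷ 50 g/eq = 600.6 eq.
NaHCO₃ supplies 1 eq per mole → 600.6 mol.
Mass: 600.6 mol × 84 g/mol = 50,450 g.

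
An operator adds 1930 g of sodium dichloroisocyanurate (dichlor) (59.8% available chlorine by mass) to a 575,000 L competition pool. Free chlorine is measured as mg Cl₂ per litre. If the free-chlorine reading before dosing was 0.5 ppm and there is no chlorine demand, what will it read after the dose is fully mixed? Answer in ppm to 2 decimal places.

Available chlorine delivered: 1930 g × 0.598 = 1154 g as Cl₂.
Concentration rise: 1154 g / 575,000 L = 2.007 mg/L = 2.01 ppm.
Final FC: 0.5 + 2.01 = 2.51 ppm.

2.51 ppm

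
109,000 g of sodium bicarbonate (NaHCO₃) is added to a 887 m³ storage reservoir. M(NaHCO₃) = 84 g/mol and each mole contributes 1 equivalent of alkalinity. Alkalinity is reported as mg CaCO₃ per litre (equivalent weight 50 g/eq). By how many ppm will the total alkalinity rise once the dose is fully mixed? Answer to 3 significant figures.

Volume: 887 m³ = 887,000 L.
Moles of NaHCO₃: 109,000 g ÷ 84 g/mol = 1298 mol → 1298 eq of alkalinity.
As CaCO₃: 1298 eq × 50 g/eq = 64,880 g.
Rise: 64,880 g / 887,000 L × 1000 = 73.15 mg/L.

73.1 ppm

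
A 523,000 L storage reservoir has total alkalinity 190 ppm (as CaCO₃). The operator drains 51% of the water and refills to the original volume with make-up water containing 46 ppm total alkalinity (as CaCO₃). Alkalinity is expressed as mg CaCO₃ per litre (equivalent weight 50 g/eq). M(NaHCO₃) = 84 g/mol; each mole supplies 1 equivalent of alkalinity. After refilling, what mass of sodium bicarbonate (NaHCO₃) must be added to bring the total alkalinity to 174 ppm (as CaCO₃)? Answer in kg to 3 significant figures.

After draining 51% and refilling: 190 × 0.49 + 46 × 0.51 = 116.56 ppm.
Deficit to target: 174 − 116.56 = 57.44 mg/L.
As CaCO₃: 57.44 mg/L × 523,000 L = 30,040 g; ÷ 50 g/eq ÷ 1 = 600.8 mol NaHCO₃.
Mass: 600.8 × 84 = 50,470 g.

50.5 kg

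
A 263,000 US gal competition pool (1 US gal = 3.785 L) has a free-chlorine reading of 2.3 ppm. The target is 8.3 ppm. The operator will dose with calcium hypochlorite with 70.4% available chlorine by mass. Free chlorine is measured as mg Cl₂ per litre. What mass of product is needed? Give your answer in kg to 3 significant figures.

Volume: 263,000 US gal × 3.785 L/gal = 995,455 L.
Chlorine deficit: 8.3 − 2.3 = 6 ppm = 6 mg/L as Cl₂.
Cl₂ equivalent needed: 6 mg/L × 995,455 L = 5,973,000 mg = 5973 g.
Product at 70.4% available chlorine: 5973 / 0.704 = 8484 g.

8.48 kg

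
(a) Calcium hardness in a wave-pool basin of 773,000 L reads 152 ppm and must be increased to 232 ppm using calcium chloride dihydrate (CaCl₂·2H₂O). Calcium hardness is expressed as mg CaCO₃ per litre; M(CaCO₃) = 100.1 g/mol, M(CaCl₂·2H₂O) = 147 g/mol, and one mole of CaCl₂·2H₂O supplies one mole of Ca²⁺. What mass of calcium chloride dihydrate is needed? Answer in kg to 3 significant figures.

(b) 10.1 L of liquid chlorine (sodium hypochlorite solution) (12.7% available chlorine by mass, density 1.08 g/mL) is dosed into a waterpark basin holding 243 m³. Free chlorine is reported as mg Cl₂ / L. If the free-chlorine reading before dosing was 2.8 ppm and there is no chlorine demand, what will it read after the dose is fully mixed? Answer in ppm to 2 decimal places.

(a) Hardness to add: (232 − 152) = 80 mg/L as CaCO₃ × 773,000 L = 61,840 g as CaCO₃.
(a) Moles of Ca²⁺ (1 mol Ca²⁺ ≡ 1 mol CaCO₃): 61,840 / 100.1 g/mol = 617.8 mol.
(a) Mass of CaCl₂·2H₂O: 617.8 × 147 = 90,810 g.

(b) Volume: 243 m³ = 243,000 L.
(b) Mass of solution: 10.1 L × 1000 mL/L × 1.08 g/mL = 10,910 g.
(b) Available chlorine delivered: 10,910 g × 0.127 = 1385 g as Cl₂.
(b) Concentration rise: 1385 g / 243,000 L = 5.701 mg/L = 5.70 ppm.
(b) Final FC: 2.8 + 5.70 = 8.50 ppm.

(a) 90.8 kg; (b) 8.50 ppm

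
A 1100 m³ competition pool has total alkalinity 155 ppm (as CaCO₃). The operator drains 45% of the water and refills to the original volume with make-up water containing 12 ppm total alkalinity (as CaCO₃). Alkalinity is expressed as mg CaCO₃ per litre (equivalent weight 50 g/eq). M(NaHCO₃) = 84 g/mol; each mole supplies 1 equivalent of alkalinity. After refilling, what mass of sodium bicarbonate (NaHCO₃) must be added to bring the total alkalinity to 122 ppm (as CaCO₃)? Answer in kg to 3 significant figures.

Volume: 1100 m³ = 1,100,000 L.
After draining 45% and refilling: 155 × 0.55 + 12 × 0.45 = 90.65 ppm.
Deficit to target: 122 − 90.65 = 31.35 mg/L.
As CaCO₃: 31.35 mg/L × 1,100,000 L = 34,480 g; ÷ 50 g/eq ÷ 1 = 689.7 mol NaHCO₃.
Mass: 689.7 × 84 = 57,930 g.

57.9 kg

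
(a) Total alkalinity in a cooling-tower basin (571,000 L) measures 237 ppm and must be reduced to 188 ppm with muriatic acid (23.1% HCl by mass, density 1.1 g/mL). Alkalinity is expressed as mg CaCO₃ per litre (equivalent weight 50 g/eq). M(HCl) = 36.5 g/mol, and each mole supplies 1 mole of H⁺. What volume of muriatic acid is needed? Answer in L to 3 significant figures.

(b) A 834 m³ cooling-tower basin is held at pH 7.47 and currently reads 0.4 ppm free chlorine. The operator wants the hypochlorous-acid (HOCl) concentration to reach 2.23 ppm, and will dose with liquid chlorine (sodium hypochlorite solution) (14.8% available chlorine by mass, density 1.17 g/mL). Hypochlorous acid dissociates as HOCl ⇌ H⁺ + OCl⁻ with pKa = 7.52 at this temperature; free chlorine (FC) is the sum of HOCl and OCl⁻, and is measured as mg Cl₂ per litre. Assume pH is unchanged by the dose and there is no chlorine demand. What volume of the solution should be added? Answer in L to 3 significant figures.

(a) 80.4 L; (b) 18.4 L

(a) Alkalinity to neutralize: (237 − 188) = 49 mg/L as CaCO₃ × 571,000 L = 27,980 g as CaCO₃.
(a) Equivalents of H⁺ required: 27,980 ÷ 50 g/eq = 559.6 eq = 559.6 mol HCl.
(a) Mass of HCl: 559.6 × 36.5 = 20,420 g.
(a) Mass of 23.1% solution: 20,420 / 0.231 = 88,420 g.
(a) Volume: 88,420 g ÷ 1.1 g/mL = 80,380 mL.

(b) Volume: 834 m³ = 834,000 L.
(b) [OCl⁻]/[HOCl] = 10^(pH − pKa) = 10^(7.47 − 7.52) = 0.8913; fraction as HOCl = 1/(1 + 0.8913) = 0.5288.
(b) Free chlorine required for 2.23 ppm HOCl: 2.23 / 0.5288 = 4.217 ppm.
(b) FC to add: 4.217 − 0.4 = 3.817 mg/L as Cl₂.
(b) Cl₂ equivalent: 3.817 mg/L × 834,000 L = 3184 g.
(b) Product at 14.8% available Cl: 3184 / 0.148 = 21,510 g.
(b) Volume: 21,510 g ÷ 1.17 g/mL = 18,390 mL.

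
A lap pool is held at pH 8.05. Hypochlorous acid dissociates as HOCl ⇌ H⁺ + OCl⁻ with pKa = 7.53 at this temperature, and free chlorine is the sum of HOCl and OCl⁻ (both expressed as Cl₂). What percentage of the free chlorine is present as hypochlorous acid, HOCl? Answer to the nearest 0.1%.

[OCl⁻]/[HOCl] = 10^(pH − pKa) = 10^(8.05 − 7.53) = 10^0.52 = 3.311.
Fraction as HOCl = 1 / (1 + 3.311) = 0.2319.

23.2%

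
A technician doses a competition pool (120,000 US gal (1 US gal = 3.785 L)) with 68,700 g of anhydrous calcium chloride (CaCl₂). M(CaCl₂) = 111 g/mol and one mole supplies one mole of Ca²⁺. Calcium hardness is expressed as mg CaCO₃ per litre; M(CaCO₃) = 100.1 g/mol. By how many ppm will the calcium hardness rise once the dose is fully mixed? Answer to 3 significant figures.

Volume: 120,000 US gal × 3.785 L/gal = 454,200 L.
Moles of Ca²⁺: 68,700 g ÷ 111 g/mol = 618.9 mol.
As CaCO₃: 618.9 mol × 100.1 g/mol = 61,950 g.
Rise: 61,950 g / 454,200 L × 1000 = 136.4 mg/L.

136 ppm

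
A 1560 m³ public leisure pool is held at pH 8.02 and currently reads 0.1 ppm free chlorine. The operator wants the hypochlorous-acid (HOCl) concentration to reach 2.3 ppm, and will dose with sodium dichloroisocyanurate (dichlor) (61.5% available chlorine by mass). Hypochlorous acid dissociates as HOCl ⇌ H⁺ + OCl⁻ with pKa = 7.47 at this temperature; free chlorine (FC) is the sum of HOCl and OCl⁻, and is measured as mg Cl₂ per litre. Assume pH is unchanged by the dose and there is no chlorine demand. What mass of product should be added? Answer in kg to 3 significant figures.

Volume: 1560 m³ = 1,560,000 L.
[OCl⁻]/[HOCl] = 10^(pH − pKa) = 10^(8.02 − 7.47) = 3.548; fraction as HOCl = 1/(1 + 3.548) = 0.2199.
Free chlorine required for 2.3 ppm HOCl: 2.3 / 0.2199 = 10.46 ppm.
FC to add: 10.46 − 0.1 = 10.36 mg/L as Cl₂.
Cl₂ equivalent: 10.36 mg/L × 1,560,000 L = 16,160 g.
Product at 61.5% available Cl: 16,160 / 0.615 = 26,280 g.

26.3 kg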